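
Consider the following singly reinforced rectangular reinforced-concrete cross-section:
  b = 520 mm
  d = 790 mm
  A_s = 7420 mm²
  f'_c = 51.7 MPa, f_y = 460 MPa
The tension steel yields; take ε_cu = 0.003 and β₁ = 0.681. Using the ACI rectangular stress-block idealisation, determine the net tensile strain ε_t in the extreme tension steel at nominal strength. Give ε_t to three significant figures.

ε_t ≈ 0.00781

a = A_s f_y/(0.85 f'_c b) = 149.37 mm.
β₁ = 0.681, so c = a/β₁ = 149.37/0.681 = 219.34 mm.
From the linear strain diagram with ε_cu = 0.003: ε_t = 0.003 (d − c)/c = 0.003 × (790 − 219.34)/219.34 = 0.00781.
Since ε_t ≥ 0.005, the section is tension-controlled.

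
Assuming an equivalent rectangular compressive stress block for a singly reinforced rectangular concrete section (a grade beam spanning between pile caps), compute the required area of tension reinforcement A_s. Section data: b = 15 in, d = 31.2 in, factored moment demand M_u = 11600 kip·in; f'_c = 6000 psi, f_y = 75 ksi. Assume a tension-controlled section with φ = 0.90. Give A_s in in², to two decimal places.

A_s ≈ 6.09 in²

M_n = M_u/φ = 11600/0.90 = 12888.9 kip·in.
From M_n = 0.85 f'_c a b (d − a/2):
a = d − √(d² − 2M_n/(0.85 f'_c b)) = 31.2 − √(31.2² − 2 × 12888.9/(0.85 × 6 × 15)) = 5.972 in.
A_s = 0.85 f'_c a b / f_y = 0.85 × 6 × 5.972 × 15 / 75 = 6.091 in².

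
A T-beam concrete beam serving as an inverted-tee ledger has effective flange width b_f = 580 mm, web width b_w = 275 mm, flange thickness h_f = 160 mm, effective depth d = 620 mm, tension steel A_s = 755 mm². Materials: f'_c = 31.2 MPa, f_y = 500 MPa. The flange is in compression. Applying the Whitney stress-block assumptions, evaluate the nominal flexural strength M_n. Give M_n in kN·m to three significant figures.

Tension: T = A_s f_y = 755 × 500 = 377500 N.
Try a within the flange: a = T/(0.85 f'_c b_f) = 377500/(0.85 × 31.2 × 580) = 24.54 mm.
Since a = 24.54 ≤ h_f = 160 mm, the stress block lies entirely in the flange; analyse as a rectangular beam of width b_f.
M_n = T(d − a/2) = 377500 × (620 − 12.27) = 229.42 × 10⁶ N·mm.
M_n = 229.42 kN·m.

M_n ≈ 229 kN·m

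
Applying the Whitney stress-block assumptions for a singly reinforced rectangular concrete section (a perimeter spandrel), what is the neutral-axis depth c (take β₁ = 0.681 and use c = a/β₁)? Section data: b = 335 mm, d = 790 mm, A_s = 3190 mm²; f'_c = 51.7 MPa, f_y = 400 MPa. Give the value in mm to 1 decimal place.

T = A_s f_y = 3190 × 400 = 1276000 N = 1276 kN.
Setting C = 0.85 f'_c a b equal to T: a = 1276000/(0.85 × 51.7 × 335) = 86.676 mm.
With β₁ = 0.681, c = a/β₁ = 86.676/0.681 = 127.3 mm.

c ≈ 127.3 mm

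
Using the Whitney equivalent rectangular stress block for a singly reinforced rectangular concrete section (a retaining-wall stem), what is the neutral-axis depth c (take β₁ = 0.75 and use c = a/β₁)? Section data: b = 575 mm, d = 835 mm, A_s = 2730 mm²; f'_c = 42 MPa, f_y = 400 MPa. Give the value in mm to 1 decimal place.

T = A_s f_y = 2730 × 400 = 1092000 N = 1092 kN.
Setting C = 0.85 f'_c a b equal to T: a = 1092000/(0.85 × 42 × 575) = 53.197 mm.
With β₁ = 0.75, c = a/β₁ = 53.197/0.75 = 70.9 mm.

c ≈ 70.9 mm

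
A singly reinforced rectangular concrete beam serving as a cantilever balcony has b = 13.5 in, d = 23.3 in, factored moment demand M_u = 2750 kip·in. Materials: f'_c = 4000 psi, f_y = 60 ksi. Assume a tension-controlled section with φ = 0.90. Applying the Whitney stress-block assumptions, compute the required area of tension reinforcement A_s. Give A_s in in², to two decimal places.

A_s ≈ 2.34 in²

M_n = M_u/φ = 2750/0.90 = 3055.56 kip·in.
From M_n = 0.85 f'_c a b (d − a/2):
a = d − √(d² − 2M_n/(0.85 f'_c b)) = 23.3 − √(23.3² − 2 × 3055.56/(0.85 × 4 × 13.5)) = 3.058 in.
A_s = 0.85 f'_c a b / f_y = 0.85 × 4 × 3.058 × 13.5 / 60 = 2.339 in².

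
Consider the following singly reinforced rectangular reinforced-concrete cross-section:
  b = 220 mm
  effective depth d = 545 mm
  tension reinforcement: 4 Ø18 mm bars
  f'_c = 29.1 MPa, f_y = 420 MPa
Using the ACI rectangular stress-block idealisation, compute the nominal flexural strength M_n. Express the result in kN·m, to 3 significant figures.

A_s = 4 × 254 = 1016 mm².
T = A_s f_y = 1016 × 420 = 426720 N = 426.72 kN.
From C = T: a = T/(0.85 f'_c b) = 426720/(0.85 × 29.1 × 220) = 78.42 mm.
M_n = T(d − a/2) = 426.72 kN × (545 − 39.21) mm = 215.83 kN·m.

M_n ≈ 216 kN·m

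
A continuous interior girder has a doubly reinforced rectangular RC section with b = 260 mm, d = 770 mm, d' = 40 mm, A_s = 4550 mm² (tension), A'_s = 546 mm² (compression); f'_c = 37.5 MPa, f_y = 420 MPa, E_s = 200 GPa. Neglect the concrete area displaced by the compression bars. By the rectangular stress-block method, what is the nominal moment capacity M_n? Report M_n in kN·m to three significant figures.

Assume both tension and compression steel yield.
Net tension couple steel: A_s − A'_s = 4004 mm².
a = (A_s − A'_s) f_y / (0.85 f'_c b) = 1681680/(0.85 × 37.5 × 260) = 202.92 mm.
c = a/β₁ = 202.92/0.782 = 259.49 mm; ε'_s = 0.003(c − d')/c = 0.0025 ≥ f_y/E_s = 0.0021, so compression steel does yield.
M_n = (A_s − A'_s) f_y (d − a/2) + A'_s f_y (d − d') = [1681680 × (770 − 101.46) + 229320 × (770 − 40)] × 10⁻⁶ = 1124.27 + 167.40 = 1291.67 kN·m.

M_n ≈ 1290 kN·m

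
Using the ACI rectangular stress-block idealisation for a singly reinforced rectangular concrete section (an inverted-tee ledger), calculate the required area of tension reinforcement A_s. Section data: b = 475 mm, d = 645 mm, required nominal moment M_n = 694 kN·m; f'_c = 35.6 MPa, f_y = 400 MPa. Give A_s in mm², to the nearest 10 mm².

With M_n = 0.85 f'_c a b (d − a/2), solve the quadratic for a:
a = d − √(d² − 2M_n/(0.85 f'_c b)) = 645 − √(645² − 2 × 694×10⁶/(0.85 × 35.6 × 475)) = 79.79 mm.
A_s = 0.85 f'_c a b / f_y = 0.85 × 35.6 × 79.79 × 475 / 400 = 2867.2 mm².

A_s ≈ 2870 mm²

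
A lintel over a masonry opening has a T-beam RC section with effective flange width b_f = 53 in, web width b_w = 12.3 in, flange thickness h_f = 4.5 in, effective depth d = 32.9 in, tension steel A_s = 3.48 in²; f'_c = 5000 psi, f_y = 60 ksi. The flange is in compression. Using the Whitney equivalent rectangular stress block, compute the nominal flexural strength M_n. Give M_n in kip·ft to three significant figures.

M_n ≈ 564 kip·ft

Tension: T = A_s f_y = 3.48 × 60 = 208.8 kips.
Try a within the flange: a = T/(0.85 f'_c b_f) = 208.8/(0.85 × 5 × 53) = 0.927 in.
Since a = 0.927 ≤ h_f = 4.5 in, the stress block lies entirely in the flange; analyse as a rectangular beam of width b_f.
M_n = T(d − a/2) = 208.8 × (32.9 − 0.4635) = 6772.7 kip·in.
M_n = 6772.7/12 = 564.39 kip·ft.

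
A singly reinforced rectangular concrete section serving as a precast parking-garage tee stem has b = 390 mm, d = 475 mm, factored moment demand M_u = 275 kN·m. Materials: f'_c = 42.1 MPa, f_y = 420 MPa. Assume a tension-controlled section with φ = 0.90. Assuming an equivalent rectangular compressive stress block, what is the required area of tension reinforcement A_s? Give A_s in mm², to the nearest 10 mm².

A_s ≈ 1610 mm²

M_n = M_u/φ = 275/0.90 = 305.556 kN·m.
With M_n = 0.85 f'_c a b (d − a/2), solve the quadratic for a:
a = d − √(d² − 2M_n/(0.85 f'_c b)) = 475 − √(475² − 2 × 305.556×10⁶/(0.85 × 42.1 × 390)) = 48.58 mm.
A_s = 0.85 f'_c a b / f_y = 0.85 × 42.1 × 48.58 × 390 / 420 = 1614.3 mm².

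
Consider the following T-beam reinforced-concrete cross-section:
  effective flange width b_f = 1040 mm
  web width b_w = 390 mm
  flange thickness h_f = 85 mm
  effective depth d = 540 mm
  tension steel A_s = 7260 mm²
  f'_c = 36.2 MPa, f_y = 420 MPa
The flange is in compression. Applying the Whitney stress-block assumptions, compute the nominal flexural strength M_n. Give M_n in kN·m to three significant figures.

Tension: T = A_s f_y = 7260 × 420 = 3049200 N.
Try a within the flange: a = T/(0.85 f'_c b_f) = 3049200/(0.85 × 36.2 × 1040) = 95.29 mm.
a = 95.29 > h_f = 85 mm: the block extends into the web. Split into flange-overhang and web parts.
C_f = 0.85 f'_c (b_f − b_w) h_f = 0.85 × 36.2 × (1040 − 390) × 85 = 1700043 N.
Remaining web compression depth: a_w = (T − C_f)/(0.85 f'_c b_w) = (3049200 − 1700043)/(0.85 × 36.2 × 390) = 112.43 mm.
M_n = C_f(d − h_f/2) + (T − C_f)(d − a_w/2) = 1700043 × (540 − 42.5) + 1349157 × (540 − 56.215) = 845.77 + 652.70 = 1498.47 × 10⁶ N·mm.
M_n = 1498.47 kN·m.

M_n ≈ 1500 kN·m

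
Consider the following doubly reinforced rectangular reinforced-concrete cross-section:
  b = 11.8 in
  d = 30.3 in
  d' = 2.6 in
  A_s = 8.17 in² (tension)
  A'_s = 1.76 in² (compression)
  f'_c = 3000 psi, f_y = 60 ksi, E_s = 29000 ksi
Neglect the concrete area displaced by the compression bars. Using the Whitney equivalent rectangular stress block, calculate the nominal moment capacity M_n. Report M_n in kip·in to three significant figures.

Assume both steels yield.
a = (A_s − A'_s) f_y/(0.85 f'_c b) = (8.17 − 1.76) × 60/(0.85 × 3 × 11.8) = 12.782 in.
c = a/β₁ = 12.782/0.85 = 15.038 in; ε'_s = 0.003(c − d')/c = 0.0025 ≥ ε_y = 0.0021, so the compression steel yields.
M_n = (A_s − A'_s) f_y (d − a/2) + A'_s f_y (d − d') = 384.6 × (30.3 − 6.391) + 105.6 × (30.3 − 2.6) = 9195.4 + 2925.1 = 12120.5 kip·in.

M_n ≈ 12100 kip·in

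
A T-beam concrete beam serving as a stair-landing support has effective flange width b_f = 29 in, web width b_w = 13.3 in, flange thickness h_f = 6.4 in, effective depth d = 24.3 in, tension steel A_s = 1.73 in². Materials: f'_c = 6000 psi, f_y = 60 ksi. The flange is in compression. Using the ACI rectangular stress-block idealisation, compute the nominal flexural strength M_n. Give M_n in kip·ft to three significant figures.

M_n ≈ 207 kip·ft

Tension: T = A_s f_y = 1.73 × 60 = 103.8 kips.
Try a within the flange: a = T/(0.85 f'_c b_f) = 103.8/(0.85 × 6 × 29) = 0.702 in.
Since a = 0.702 ≤ h_f = 6.4 in, the stress block lies entirely in the flange; analyse as a rectangular beam of width b_f.
M_n = T(d − a/2) = 103.8 × (24.3 − 0.351) = 2485.9 kip·in.
M_n = 2485.9/12 = 207.16 kip·ft.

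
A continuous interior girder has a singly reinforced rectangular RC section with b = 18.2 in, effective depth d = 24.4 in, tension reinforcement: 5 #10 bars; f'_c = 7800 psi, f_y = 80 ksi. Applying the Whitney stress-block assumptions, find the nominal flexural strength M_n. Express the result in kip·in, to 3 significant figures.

M_n ≈ 11300 kip·in

A_s = 5 × 1.27 = 6.35 in².
T = A_s f_y = 6.35 × 80 = 508 kips.
a = T/(0.85 f'_c b) = 508/(0.85 × 7.8 × 18.2) = 4.210 in.
M_n = T(d − a/2) = 508 × (24.4 − 2.105) = 11325.9 kip·in.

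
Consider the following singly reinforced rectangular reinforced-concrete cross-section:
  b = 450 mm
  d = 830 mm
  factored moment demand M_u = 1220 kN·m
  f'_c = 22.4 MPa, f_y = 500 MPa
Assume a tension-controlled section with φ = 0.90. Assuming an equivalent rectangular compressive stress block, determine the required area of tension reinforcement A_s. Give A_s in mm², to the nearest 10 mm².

A_s ≈ 3760 mm²

M_n = M_u/φ = 1220/0.90 = 1355.56 kN·m.
With M_n = 0.85 f'_c a b (d − a/2), solve the quadratic for a:
a = d − √(d² − 2M_n/(0.85 f'_c b)) = 830 − √(830² − 2 × 1355.56×10⁶/(0.85 × 22.4 × 450)) = 219.69 mm.
A_s = 0.85 f'_c a b / f_y = 0.85 × 22.4 × 219.69 × 450 / 500 = 3764.6 mm².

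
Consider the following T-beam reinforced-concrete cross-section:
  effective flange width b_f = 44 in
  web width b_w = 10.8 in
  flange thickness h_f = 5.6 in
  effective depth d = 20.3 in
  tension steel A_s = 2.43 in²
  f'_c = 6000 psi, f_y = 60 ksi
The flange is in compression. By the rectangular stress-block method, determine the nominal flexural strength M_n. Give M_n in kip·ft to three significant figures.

Tension: T = A_s f_y = 2.43 × 60 = 145.8 kips.
Try a within the flange: a = T/(0.85 f'_c b_f) = 145.8/(0.85 × 6 × 44) = 0.650 in.
Since a = 0.650 ≤ h_f = 5.6 in, the stress block lies entirely in the flange; analyse as a rectangular beam of width b_f.
M_n = T(d − a/2) = 145.8 × (20.3 − 0.325) = 2912.4 kip·in.
M_n = 2912.4/12 = 242.70 kip·ft.

M_n ≈ 243 kip·ft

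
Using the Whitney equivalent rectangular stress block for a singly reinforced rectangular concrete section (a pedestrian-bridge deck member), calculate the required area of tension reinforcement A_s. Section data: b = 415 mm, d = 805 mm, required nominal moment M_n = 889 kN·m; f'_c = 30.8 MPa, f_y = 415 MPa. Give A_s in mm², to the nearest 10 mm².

A_s ≈ 2850 mm²

With M_n = 0.85 f'_c a b (d − a/2), solve the quadratic for a:
a = d − √(d² − 2M_n/(0.85 f'_c b)) = 805 − √(805² − 2 × 889×10⁶/(0.85 × 30.8 × 415)) = 109.03 mm.
A_s = 0.85 f'_c a b / f_y = 0.85 × 30.8 × 109.03 × 415 / 415 = 2854.4 mm².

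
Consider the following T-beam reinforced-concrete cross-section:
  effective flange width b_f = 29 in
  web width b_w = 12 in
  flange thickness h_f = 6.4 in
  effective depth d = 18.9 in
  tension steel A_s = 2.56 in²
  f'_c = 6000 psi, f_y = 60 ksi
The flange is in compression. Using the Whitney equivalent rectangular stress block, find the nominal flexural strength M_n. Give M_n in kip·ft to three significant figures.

M_n ≈ 235 kip·ft

Tension: T = A_s f_y = 2.56 × 60 = 153.6 kips.
Try a within the flange: a = T/(0.85 f'_c b_f) = 153.6/(0.85 × 6 × 29) = 1.039 in.
Since a = 1.039 ≤ h_f = 6.4 in, the stress block lies entirely in the flange; analyse as a rectangular beam of width b_f.
M_n = T(d − a/2) = 153.6 × (18.9 − 0.5195) = 2823.2 kip·in.
M_n = 2823.2/12 = 235.27 kip·ft.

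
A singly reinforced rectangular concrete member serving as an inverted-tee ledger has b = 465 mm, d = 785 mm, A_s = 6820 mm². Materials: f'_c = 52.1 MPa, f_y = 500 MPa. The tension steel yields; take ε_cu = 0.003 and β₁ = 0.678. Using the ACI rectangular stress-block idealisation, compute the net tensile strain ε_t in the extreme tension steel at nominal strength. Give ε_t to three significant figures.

a = A_s f_y/(0.85 f'_c b) = 165.59 mm.
β₁ = 0.678, so c = a/β₁ = 165.59/0.678 = 244.23 mm.
From the linear strain diagram with ε_cu = 0.003: ε_t = 0.003 (d − c)/c = 0.003 × (785 − 244.23)/244.23 = 0.00664.
Since ε_t ≥ 0.005, the section is tension-controlled.

ε_t ≈ 0.00664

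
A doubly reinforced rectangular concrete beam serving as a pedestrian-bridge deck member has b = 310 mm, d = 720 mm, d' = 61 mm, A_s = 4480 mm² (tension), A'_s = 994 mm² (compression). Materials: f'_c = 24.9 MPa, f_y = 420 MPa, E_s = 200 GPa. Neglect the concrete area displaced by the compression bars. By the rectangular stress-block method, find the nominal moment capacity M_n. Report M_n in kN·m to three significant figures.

Assume both tension and compression steel yield.
Net tension couple steel: A_s − A'_s = 3486 mm².
a = (A_s − A'_s) f_y / (0.85 f'_c b) = 1464120/(0.85 × 24.9 × 310) = 223.15 mm.
c = a/β₁ = 223.15/0.85 = 262.53 mm; ε'_s = 0.003(c − d')/c = 0.0023 ≥ f_y/E_s = 0.0021, so compression steel does yield.
M_n = (A_s − A'_s) f_y (d − a/2) + A'_s f_y (d − d') = [1464120 × (720 − 111.575) + 417480 × (720 − 61)] × 10⁻⁶ = 890.81 + 275.12 = 1165.93 kN·m.

M_n ≈ 1170 kN·m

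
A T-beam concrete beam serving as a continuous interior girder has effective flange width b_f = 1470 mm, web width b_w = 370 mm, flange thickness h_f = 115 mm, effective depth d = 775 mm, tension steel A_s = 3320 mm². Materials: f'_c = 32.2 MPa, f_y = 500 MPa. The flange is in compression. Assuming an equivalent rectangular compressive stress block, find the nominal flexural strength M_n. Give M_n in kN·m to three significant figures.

M_n ≈ 1250 kN·m

Tension: T = A_s f_y = 3320 × 500 = 1660000 N.
Try a within the flange: a = T/(0.85 f'_c b_f) = 1660000/(0.85 × 32.2 × 1470) = 41.26 mm.
Since a = 41.26 ≤ h_f = 115 mm, the stress block lies entirely in the flange; analyse as a rectangular beam of width b_f.
M_n = T(d − a/2) = 1660000 × (775 − 20.63) = 1252.25 × 10⁶ N·mm.
M_n = 1252.25 kN·m.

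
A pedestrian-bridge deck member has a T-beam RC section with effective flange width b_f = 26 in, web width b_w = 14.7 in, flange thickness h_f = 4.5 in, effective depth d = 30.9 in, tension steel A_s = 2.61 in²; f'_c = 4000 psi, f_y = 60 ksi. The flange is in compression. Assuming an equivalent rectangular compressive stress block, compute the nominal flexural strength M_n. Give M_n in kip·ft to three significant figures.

Tension: T = A_s f_y = 2.61 × 60 = 156.6 kips.
Try a within the flange: a = T/(0.85 f'_c b_f) = 156.6/(0.85 × 4 × 26) = 1.771 in.
Since a = 1.771 ≤ h_f = 4.5 in, the stress block lies entirely in the flange; analyse as a rectangular beam of width b_f.
M_n = T(d − a/2) = 156.6 × (30.9 − 0.8855) = 4700.3 kip·in.
M_n = 4700.3/12 = 391.69 kip·ft.

M_n ≈ 392 kip·ft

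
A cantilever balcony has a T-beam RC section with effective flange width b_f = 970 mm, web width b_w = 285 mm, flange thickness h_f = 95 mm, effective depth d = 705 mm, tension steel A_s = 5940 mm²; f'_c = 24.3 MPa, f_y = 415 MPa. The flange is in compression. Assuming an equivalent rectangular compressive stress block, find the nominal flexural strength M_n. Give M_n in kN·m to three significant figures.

M_n ≈ 1570 kN·m

Tension: T = A_s f_y = 5940 × 415 = 2465100 N.
Try a within the flange: a = T/(0.85 f'_c b_f) = 2465100/(0.85 × 24.3 × 970) = 123.04 mm.
a = 123.04 > h_f = 95 mm: the block extends into the web. Split into flange-overhang and web parts.
C_f = 0.85 f'_c (b_f − b_w) h_f = 0.85 × 24.3 × (970 − 285) × 95 = 1344124 N.
Remaining web compression depth: a_w = (T − C_f)/(0.85 f'_c b_w) = (2465100 − 1344124)/(0.85 × 24.3 × 285) = 190.43 mm.
M_n = C_f(d − h_f/2) + (T − C_f)(d − a_w/2) = 1344124 × (705 − 47.5) + 1120976 × (705 − 95.215) = 883.76 + 683.55 = 1567.31 × 10⁶ N·mm.
M_n = 1567.31 kN·m.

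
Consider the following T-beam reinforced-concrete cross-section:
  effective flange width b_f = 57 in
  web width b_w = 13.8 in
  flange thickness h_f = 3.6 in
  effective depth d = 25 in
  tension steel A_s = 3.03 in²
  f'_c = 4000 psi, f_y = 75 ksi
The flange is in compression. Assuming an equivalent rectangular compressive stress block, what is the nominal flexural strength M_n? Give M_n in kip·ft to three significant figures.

Tension: T = A_s f_y = 3.03 × 75 = 227.25 kips.
Try a within the flange: a = T/(0.85 f'_c b_f) = 227.25/(0.85 × 4 × 57) = 1.173 in.
Since a = 1.173 ≤ h_f = 3.6 in, the stress block lies entirely in the flange; analyse as a rectangular beam of width b_f.
M_n = T(d − a/2) = 227.25 × (25 − 0.5865) = 5548.0 kip·in.
M_n = 5548.0/12 = 462.33 kip·ft.

M_n ≈ 462 kip·ft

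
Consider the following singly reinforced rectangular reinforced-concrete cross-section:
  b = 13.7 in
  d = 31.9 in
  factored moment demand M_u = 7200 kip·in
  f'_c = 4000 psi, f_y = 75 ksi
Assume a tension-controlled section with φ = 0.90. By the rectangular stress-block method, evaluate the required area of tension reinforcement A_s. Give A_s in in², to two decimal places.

M_n = M_u/φ = 7200/0.90 = 8000 kip·in.
From M_n = 0.85 f'_c a b (d − a/2):
a = d − √(d² − 2M_n/(0.85 f'_c b)) = 31.9 − √(31.9² − 2 × 8000/(0.85 × 4 × 13.7)) = 5.936 in.
A_s = 0.85 f'_c a b / f_y = 0.85 × 4 × 5.936 × 13.7 / 75 = 3.687 in².

A_s ≈ 3.69 in²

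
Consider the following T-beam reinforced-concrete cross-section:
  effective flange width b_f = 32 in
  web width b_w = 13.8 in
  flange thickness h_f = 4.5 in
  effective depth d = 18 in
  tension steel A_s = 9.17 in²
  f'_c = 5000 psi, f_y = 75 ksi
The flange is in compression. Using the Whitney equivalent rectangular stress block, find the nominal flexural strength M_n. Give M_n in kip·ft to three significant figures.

Tension: T = A_s f_y = 9.17 × 75 = 687.75 kips.
Try a within the flange: a = T/(0.85 f'_c b_f) = 687.75/(0.85 × 5 × 32) = 5.057 in.
a = 5.057 > h_f = 4.5 in: the block extends into the web. Split into flange-overhang and web parts.
C_f = 0.85 f'_c (b_f − b_w) h_f = 0.85 × 5 × (32 − 13.8) × 4.5 = 348.1 kips.
Remaining web compression depth: a_w = (T − C_f)/(0.85 f'_c b_w) = (687.75 − 348.1)/(0.85 × 5 × 13.8) = 5.791 in.
M_n = C_f(d − h_f/2) + (T − C_f)(d − a_w/2) = 348.1 × (18 − 2.25) + 339.65 × (18 − 2.8955) = 5482.6 + 5130.2 = 10612.8 kip·in.
M_n = 10612.8/12 = 884.40 kip·ft.

M_n ≈ 884 kip·ft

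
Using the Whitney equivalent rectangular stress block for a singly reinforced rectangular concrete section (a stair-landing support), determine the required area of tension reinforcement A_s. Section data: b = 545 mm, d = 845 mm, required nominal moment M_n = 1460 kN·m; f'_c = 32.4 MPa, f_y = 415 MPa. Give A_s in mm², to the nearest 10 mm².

With M_n = 0.85 f'_c a b (d − a/2), solve the quadratic for a:
a = d − √(d² − 2M_n/(0.85 f'_c b)) = 845 − √(845² − 2 × 1460×10⁶/(0.85 × 32.4 × 545)) = 124.25 mm.
A_s = 0.85 f'_c a b / f_y = 0.85 × 32.4 × 124.25 × 545 / 415 = 4493.7 mm².

A_s ≈ 4490 mm²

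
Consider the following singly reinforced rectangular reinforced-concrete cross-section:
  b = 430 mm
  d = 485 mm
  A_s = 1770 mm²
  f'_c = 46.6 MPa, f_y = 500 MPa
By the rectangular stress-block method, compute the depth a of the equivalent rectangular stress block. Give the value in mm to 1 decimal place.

T = A_s f_y = 1770 × 500 = 885000 N = 885 kN.
Setting C = 0.85 f'_c a b equal to T: a = 885000/(0.85 × 46.6 × 430) = 52.0 mm.

a ≈ 52.0 mm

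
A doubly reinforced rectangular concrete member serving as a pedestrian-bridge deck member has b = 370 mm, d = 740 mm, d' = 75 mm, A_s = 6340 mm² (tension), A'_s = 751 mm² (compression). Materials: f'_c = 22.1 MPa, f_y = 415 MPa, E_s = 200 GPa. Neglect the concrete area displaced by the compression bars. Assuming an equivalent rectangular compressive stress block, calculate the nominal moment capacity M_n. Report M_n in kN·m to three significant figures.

M_n ≈ 1540 kN·m

Assume both tension and compression steel yield.
Net tension couple steel: A_s − A'_s = 5589 mm².
a = (A_s − A'_s) f_y / (0.85 f'_c b) = 2319435/(0.85 × 22.1 × 370) = 333.71 mm.
c = a/β₁ = 333.71/0.85 = 392.60 mm; ε'_s = 0.003(c − d')/c = 0.0024 ≥ f_y/E_s = 0.0021, so compression steel does yield.
M_n = (A_s − A'_s) f_y (d − a/2) + A'_s f_y (d − d') = [2319435 × (740 − 166.855) + 311665 × (740 − 75)] × 10⁻⁶ = 1329.37 + 207.26 = 1536.63 kN·m.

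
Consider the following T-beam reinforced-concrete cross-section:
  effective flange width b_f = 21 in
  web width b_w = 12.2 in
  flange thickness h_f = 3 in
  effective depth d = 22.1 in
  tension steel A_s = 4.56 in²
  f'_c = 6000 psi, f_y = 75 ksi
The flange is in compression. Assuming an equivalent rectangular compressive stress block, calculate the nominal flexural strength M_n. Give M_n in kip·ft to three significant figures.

M_n ≈ 584 kip·ft

Tension: T = A_s f_y = 4.56 × 75 = 342 kips.
Try a within the flange: a = T/(0.85 f'_c b_f) = 342/(0.85 × 6 × 21) = 3.193 in.
a = 3.193 > h_f = 3 in: the block extends into the web. Split into flange-overhang and web parts.
C_f = 0.85 f'_c (b_f − b_w) h_f = 0.85 × 6 × (21 − 12.2) × 3 = 134.6 kips.
Remaining web compression depth: a_w = (T − C_f)/(0.85 f'_c b_w) = (342 − 134.6)/(0.85 × 6 × 12.2) = 3.333 in.
M_n = C_f(d − h_f/2) + (T − C_f)(d − a_w/2) = 134.6 × (22.1 − 1.5) + 207.4 × (22.1 − 1.6665) = 2772.8 + 4237.9 = 7010.7 kip·in.
M_n = 7010.7/12 = 584.23 kip·ft.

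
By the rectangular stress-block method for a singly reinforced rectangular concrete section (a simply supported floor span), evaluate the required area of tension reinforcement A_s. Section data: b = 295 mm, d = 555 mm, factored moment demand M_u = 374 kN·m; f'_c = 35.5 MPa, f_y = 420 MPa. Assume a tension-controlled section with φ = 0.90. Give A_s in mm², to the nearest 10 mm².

A_s ≈ 1940 mm²

M_n = M_u/φ = 374/0.90 = 415.556 kN·m.
With M_n = 0.85 f'_c a b (d − a/2), solve the quadratic for a:
a = d − √(d² − 2M_n/(0.85 f'_c b)) = 555 − √(555² − 2 × 415.556×10⁶/(0.85 × 35.5 × 295)) = 91.69 mm.
A_s = 0.85 f'_c a b / f_y = 0.85 × 35.5 × 91.69 × 295 / 420 = 1943.3 mm².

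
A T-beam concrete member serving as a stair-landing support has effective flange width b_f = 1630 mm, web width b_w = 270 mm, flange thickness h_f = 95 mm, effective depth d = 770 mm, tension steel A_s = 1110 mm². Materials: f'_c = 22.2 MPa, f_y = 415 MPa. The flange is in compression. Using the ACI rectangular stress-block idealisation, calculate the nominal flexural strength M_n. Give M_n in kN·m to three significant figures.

Tension: T = A_s f_y = 1110 × 415 = 460650 N.
Try a within the flange: a = T/(0.85 f'_c b_f) = 460650/(0.85 × 22.2 × 1630) = 14.98 mm.
Since a = 14.98 ≤ h_f = 95 mm, the stress block lies entirely in the flange; analyse as a rectangular beam of width b_f.
M_n = T(d − a/2) = 460650 × (770 − 7.49) = 351.25 × 10⁶ N·mm.
M_n = 351.25 kN·m.

M_n ≈ 351 kN·m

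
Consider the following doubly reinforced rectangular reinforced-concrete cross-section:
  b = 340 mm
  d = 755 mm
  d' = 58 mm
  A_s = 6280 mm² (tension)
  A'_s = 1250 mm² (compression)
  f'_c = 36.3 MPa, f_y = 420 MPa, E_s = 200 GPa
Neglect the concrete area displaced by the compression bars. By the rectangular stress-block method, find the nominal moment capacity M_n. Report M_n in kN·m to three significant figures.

M_n ≈ 1750 kN·m

Assume both tension and compression steel yield.
Net tension couple steel: A_s − A'_s = 5030 mm².
a = (A_s − A'_s) f_y / (0.85 f'_c b) = 2112600/(0.85 × 36.3 × 340) = 201.38 mm.
c = a/β₁ = 201.38/0.791 = 254.59 mm; ε'_s = 0.003(c − d')/c = 0.0023 ≥ f_y/E_s = 0.0021, so compression steel does yield.
M_n = (A_s − A'_s) f_y (d − a/2) + A'_s f_y (d − d') = [2112600 × (755 − 100.69) + 525000 × (755 − 58)] × 10⁻⁶ = 1382.30 + 365.93 = 1748.23 kN·m.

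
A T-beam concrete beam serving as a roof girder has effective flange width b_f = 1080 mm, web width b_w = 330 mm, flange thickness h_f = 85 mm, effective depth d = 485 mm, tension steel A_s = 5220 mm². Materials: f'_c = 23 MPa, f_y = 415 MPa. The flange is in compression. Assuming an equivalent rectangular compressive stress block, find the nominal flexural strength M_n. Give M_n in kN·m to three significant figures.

M_n ≈ 932 kN·m

Tension: T = A_s f_y = 5220 × 415 = 2166300 N.
Try a within the flange: a = T/(0.85 f'_c b_f) = 2166300/(0.85 × 23 × 1080) = 102.60 mm.
a = 102.60 > h_f = 85 mm: the block extends into the web. Split into flange-overhang and web parts.
C_f = 0.85 f'_c (b_f − b_w) h_f = 0.85 × 23 × (1080 − 330) × 85 = 1246313 N.
Remaining web compression depth: a_w = (T − C_f)/(0.85 f'_c b_w) = (2166300 − 1246313)/(0.85 × 23 × 330) = 142.60 mm.
M_n = C_f(d − h_f/2) + (T − C_f)(d − a_w/2) = 1246313 × (485 − 42.5) + 919987 × (485 − 71.3) = 551.49 + 380.60 = 932.09 × 10⁶ N·mm.
M_n = 932.09 kN·m.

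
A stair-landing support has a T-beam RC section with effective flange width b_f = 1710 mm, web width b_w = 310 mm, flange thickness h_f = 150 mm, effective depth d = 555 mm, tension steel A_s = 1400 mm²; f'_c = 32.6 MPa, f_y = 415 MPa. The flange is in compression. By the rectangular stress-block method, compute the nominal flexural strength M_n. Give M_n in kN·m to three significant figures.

M_n ≈ 319 kN·m

Tension: T = A_s f_y = 1400 × 415 = 581000 N.
Try a within the flange: a = T/(0.85 f'_c b_f) = 581000/(0.85 × 32.6 × 1710) = 12.26 mm.
Since a = 12.26 ≤ h_f = 150 mm, the stress block lies entirely in the flange; analyse as a rectangular beam of width b_f.
M_n = T(d − a/2) = 581000 × (555 − 6.13) = 318.89 × 10⁶ N·mm.
M_n = 318.89 kN·m.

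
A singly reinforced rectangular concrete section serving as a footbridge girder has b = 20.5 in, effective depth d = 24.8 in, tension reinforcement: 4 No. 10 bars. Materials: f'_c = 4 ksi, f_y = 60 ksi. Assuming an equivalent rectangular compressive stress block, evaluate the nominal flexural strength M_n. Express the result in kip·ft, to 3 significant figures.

A_s = 4 × 1.27 = 5.08 in².
T = A_s f_y = 5.08 × 60 = 304.8 kips.
a = T/(0.85 f'_c b) = 304.8/(0.85 × 4 × 20.5) = 4.373 in.
M_n = T(d − a/2) = 304.8 × (24.8 − 2.1865) = 6892.6 kip·in = 6892.6/12 = 574.38 kip·ft.

M_n ≈ 574 kip·ft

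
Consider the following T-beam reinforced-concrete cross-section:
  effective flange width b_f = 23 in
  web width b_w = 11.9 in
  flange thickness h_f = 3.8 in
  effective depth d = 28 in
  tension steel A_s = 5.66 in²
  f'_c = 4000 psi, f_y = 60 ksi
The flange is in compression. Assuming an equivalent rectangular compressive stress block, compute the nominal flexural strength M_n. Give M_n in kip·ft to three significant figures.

M_n ≈ 730 kip·ft

Tension: T = A_s f_y = 5.66 × 60 = 339.6 kips.
Try a within the flange: a = T/(0.85 f'_c b_f) = 339.6/(0.85 × 4 × 23) = 4.343 in.
a = 4.343 > h_f = 3.8 in: the block extends into the web. Split into flange-overhang and web parts.
C_f = 0.85 f'_c (b_f − b_w) h_f = 0.85 × 4 × (23 − 11.9) × 3.8 = 143.4 kips.
Remaining web compression depth: a_w = (T − C_f)/(0.85 f'_c b_w) = (339.6 − 143.4)/(0.85 × 4 × 11.9) = 4.849 in.
M_n = C_f(d − h_f/2) + (T − C_f)(d − a_w/2) = 143.4 × (28 − 1.9) + 196.2 × (28 − 2.4245) = 3742.7 + 5017.9 = 8760.6 kip·in.
M_n = 8760.6/12 = 730.05 kip·ft.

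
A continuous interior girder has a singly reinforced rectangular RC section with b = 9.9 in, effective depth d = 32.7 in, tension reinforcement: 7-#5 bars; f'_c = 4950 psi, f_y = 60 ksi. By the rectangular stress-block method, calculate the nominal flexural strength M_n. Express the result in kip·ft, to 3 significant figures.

A_s = 7 × 0.31 = 2.17 in².
T = A_s f_y = 2.17 × 60 = 130.2 kips.
a = T/(0.85 f'_c b) = 130.2/(0.85 × 4.95 × 9.9) = 3.126 in.
M_n = T(d − a/2) = 130.2 × (32.7 − 1.563) = 4054.0 kip·in = 4054.0/12 = 337.83 kip·ft.

M_n ≈ 338 kip·ft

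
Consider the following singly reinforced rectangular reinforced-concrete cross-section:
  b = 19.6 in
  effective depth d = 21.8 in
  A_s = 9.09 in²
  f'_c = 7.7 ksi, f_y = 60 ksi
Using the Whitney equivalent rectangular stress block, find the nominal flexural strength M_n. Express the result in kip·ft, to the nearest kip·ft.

M_n ≈ 894 kip·ft

T = A_s f_y = 9.09 × 60 = 545.4 kips.
a = T/(0.85 f'_c b) = 545.4/(0.85 × 7.7 × 19.6) = 4.252 in.
M_n = T(d − a/2) = 545.4 × (21.8 − 2.126) = 10730.2 kip·in = 10730.2/12 = 894.18 kip·ft.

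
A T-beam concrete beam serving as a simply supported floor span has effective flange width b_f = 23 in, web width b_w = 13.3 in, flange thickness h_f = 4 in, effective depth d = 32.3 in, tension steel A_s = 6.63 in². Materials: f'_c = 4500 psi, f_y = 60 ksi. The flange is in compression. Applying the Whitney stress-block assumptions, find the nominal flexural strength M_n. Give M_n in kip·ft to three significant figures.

Tension: T = A_s f_y = 6.63 × 60 = 397.8 kips.
Try a within the flange: a = T/(0.85 f'_c b_f) = 397.8/(0.85 × 4.5 × 23) = 4.522 in.
a = 4.522 > h_f = 4 in: the block extends into the web. Split into flange-overhang and web parts.
C_f = 0.85 f'_c (b_f − b_w) h_f = 0.85 × 4.5 × (23 − 13.3) × 4 = 148.4 kips.
Remaining web compression depth: a_w = (T − C_f)/(0.85 f'_c b_w) = (397.8 − 148.4)/(0.85 × 4.5 × 13.3) = 4.902 in.
M_n = C_f(d − h_f/2) + (T − C_f)(d − a_w/2) = 148.4 × (32.3 − 2) + 249.4 × (32.3 − 2.451) = 4496.5 + 7444.3 = 11940.8 kip·in.
M_n = 11940.8/12 = 995.07 kip·ft.

M_n ≈ 995 kip·ft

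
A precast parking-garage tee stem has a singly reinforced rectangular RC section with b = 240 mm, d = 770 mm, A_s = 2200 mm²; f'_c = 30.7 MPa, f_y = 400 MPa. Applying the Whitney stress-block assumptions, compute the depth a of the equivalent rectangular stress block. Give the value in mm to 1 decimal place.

T = A_s f_y = 2200 × 400 = 880000 N = 880 kN.
Setting C = 0.85 f'_c a b equal to T: a = 880000/(0.85 × 30.7 × 240) = 140.5 mm.

a ≈ 140.5 mm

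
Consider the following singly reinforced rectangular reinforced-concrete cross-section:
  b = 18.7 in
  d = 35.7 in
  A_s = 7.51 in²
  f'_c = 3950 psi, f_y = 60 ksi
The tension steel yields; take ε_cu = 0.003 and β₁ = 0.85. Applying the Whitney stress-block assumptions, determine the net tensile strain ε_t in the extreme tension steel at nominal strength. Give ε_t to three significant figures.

a = A_s f_y/(0.85 f'_c b) = 7.177 in.
β₁ = 0.85, so c = a/β₁ = 7.177/0.85 = 8.444 in.
From the linear strain diagram with ε_cu = 0.003: ε_t = 0.003 (d − c)/c = 0.003 × (35.7 − 8.444)/8.444 = 0.00968.
Since ε_t ≥ 0.005, the section is tension-controlled.

ε_t ≈ 0.00968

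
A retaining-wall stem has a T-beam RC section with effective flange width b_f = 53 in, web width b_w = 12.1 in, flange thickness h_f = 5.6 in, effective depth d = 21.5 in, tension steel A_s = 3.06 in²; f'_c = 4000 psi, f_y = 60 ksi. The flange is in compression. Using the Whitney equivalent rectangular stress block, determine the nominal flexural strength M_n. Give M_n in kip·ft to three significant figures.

Tension: T = A_s f_y = 3.06 × 60 = 183.6 kips.
Try a within the flange: a = T/(0.85 f'_c b_f) = 183.6/(0.85 × 4 × 53) = 1.019 in.
Since a = 1.019 ≤ h_f = 5.6 in, the stress block lies entirely in the flange; analyse as a rectangular beam of width b_f.
M_n = T(d − a/2) = 183.6 × (21.5 − 0.5095) = 3853.9 kip·in.
M_n = 3853.9/12 = 321.16 kip·ft.

M_n ≈ 321 kip·ft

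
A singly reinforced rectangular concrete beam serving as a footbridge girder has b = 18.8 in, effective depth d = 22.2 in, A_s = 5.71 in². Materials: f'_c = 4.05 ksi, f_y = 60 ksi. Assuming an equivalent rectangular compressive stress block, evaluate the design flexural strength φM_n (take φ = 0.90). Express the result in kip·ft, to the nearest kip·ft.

φM_n ≈ 502 kip·ft

T = A_s f_y = 5.71 × 60 = 342.6 kips.
a = T/(0.85 f'_c b) = 342.6/(0.85 × 4.05 × 18.8) = 5.294 in.
M_n = T(d − a/2) = 342.6 × (22.2 − 2.647) = 6698.9 kip·in = 6698.9/12 = 558.24 kip·ft.
φM_n = 0.90 × 558.24 = 502.42 kip·ft.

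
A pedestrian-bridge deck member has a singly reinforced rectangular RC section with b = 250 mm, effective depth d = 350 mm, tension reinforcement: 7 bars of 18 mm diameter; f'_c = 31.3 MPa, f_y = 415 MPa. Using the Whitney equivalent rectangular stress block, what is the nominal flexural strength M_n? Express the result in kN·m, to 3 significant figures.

A_s = 7 × 254 = 1778 mm².
T = A_s f_y = 1778 × 415 = 737870 N = 737.87 kN.
From C = T: a = T/(0.85 f'_c b) = 737870/(0.85 × 31.3 × 250) = 110.94 mm.
M_n = T(d − a/2) = 737.87 kN × (350 − 55.47) mm = 217.32 kN·m.

M_n ≈ 217 kN·m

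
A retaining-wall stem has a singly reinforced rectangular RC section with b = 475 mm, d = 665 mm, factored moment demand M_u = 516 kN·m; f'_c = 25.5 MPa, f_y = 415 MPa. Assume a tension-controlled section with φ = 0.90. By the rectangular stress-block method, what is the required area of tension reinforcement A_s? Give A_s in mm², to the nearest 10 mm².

A_s ≈ 2230 mm²

M_n = M_u/φ = 516/0.90 = 573.333 kN·m.
With M_n = 0.85 f'_c a b (d − a/2), solve the quadratic for a:
a = d − √(d² − 2M_n/(0.85 f'_c b)) = 665 − √(665² − 2 × 573.333×10⁶/(0.85 × 25.5 × 475)) = 89.80 mm.
A_s = 0.85 f'_c a b / f_y = 0.85 × 25.5 × 89.80 × 475 / 415 = 2227.8 mm².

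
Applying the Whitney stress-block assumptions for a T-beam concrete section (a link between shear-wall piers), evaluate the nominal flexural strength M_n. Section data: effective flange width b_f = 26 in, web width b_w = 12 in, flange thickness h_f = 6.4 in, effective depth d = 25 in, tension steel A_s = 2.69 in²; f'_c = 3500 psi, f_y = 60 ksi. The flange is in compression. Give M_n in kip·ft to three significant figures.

Tension: T = A_s f_y = 2.69 × 60 = 161.4 kips.
Try a within the flange: a = T/(0.85 f'_c b_f) = 161.4/(0.85 × 3.5 × 26) = 2.087 in.
Since a = 2.087 ≤ h_f = 6.4 in, the stress block lies entirely in the flange; analyse as a rectangular beam of width b_f.
M_n = T(d − a/2) = 161.4 × (25 − 1.0435) = 3866.6 kip·in.
M_n = 3866.6/12 = 322.22 kip·ft.

M_n ≈ 322 kip·ft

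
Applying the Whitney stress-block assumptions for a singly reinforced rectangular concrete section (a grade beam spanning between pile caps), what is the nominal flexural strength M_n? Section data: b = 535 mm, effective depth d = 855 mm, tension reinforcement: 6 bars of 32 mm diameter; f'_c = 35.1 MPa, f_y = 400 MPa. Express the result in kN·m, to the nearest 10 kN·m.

M_n ≈ 1530 kN·m

A_s = 6 × 804 = 4824 mm².
T = A_s f_y = 4824 × 400 = 1929600 N = 1929.6 kN.
From C = T: a = T/(0.85 f'_c b) = 1929600/(0.85 × 35.1 × 535) = 120.89 mm.
M_n = T(d − a/2) = 1929.6 kN × (855 − 60.445) mm = 1533.17 kN·m.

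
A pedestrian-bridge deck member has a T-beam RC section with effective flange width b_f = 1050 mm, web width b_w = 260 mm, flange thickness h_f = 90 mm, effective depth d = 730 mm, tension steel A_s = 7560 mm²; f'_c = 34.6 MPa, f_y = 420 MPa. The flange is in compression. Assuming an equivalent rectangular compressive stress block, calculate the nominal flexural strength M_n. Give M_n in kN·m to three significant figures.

M_n ≈ 2150 kN·m

Tension: T = A_s f_y = 7560 × 420 = 3175200 N.
Try a within the flange: a = T/(0.85 f'_c b_f) = 3175200/(0.85 × 34.6 × 1050) = 102.82 mm.
a = 102.82 > h_f = 90 mm: the block extends into the web. Split into flange-overhang and web parts.
C_f = 0.85 f'_c (b_f − b_w) h_f = 0.85 × 34.6 × (1050 − 260) × 90 = 2091051 N.
Remaining web compression depth: a_w = (T − C_f)/(0.85 f'_c b_w) = (3175200 − 2091051)/(0.85 × 34.6 × 260) = 141.78 mm.
M_n = C_f(d − h_f/2) + (T − C_f)(d − a_w/2) = 2091051 × (730 − 45) + 1084149 × (730 − 70.89) = 1432.37 + 714.57 = 2146.94 × 10⁶ N·mm.
M_n = 2146.94 kN·m.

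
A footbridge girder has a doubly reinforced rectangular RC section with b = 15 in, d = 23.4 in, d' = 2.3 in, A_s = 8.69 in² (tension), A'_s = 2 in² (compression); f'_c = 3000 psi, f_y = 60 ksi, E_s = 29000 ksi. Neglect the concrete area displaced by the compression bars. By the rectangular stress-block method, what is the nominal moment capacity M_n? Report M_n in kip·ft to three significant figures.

Assume both steels yield.
a = (A_s − A'_s) f_y/(0.85 f'_c b) = (8.69 − 2) × 60/(0.85 × 3 × 15) = 10.494 in.
c = a/β₁ = 10.494/0.85 = 12.346 in; ε'_s = 0.003(c − d')/c = 0.0024 ≥ ε_y = 0.0021, so the compression steel yields.
M_n = (A_s − A'_s) f_y (d − a/2) + A'_s f_y (d − d') = 401.4 × (23.4 − 5.247) + 120 × (23.4 − 2.3) = 7286.6 + 2532.0 = 9818.6 kip·in = 9818.6/12 = 818.22 kip·ft.

M_n ≈ 818 kip·ft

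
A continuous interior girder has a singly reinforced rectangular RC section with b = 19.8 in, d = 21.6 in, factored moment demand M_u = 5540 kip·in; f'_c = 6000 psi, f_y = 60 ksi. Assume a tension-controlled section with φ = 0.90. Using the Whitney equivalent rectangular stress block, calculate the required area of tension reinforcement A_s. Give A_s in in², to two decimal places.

A_s ≈ 5.11 in²

M_n = M_u/φ = 5540/0.90 = 6155.56 kip·in.
From M_n = 0.85 f'_c a b (d − a/2):
a = d − √(d² − 2M_n/(0.85 f'_c b)) = 21.6 − √(21.6² − 2 × 6155.56/(0.85 × 6 × 19.8)) = 3.035 in.
A_s = 0.85 f'_c a b / f_y = 0.85 × 6 × 3.035 × 19.8 / 60 = 5.108 in².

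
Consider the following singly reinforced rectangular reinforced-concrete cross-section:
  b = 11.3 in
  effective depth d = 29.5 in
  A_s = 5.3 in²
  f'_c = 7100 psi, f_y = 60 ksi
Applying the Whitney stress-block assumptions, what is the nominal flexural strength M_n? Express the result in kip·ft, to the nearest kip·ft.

T = A_s f_y = 5.3 × 60 = 318 kips.
a = T/(0.85 f'_c b) = 318/(0.85 × 7.1 × 11.3) = 4.663 in.
M_n = T(d − a/2) = 318 × (29.5 − 2.3315) = 8639.6 kip·in = 8639.6/12 = 719.97 kip·ft.

M_n ≈ 720 kip·ft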